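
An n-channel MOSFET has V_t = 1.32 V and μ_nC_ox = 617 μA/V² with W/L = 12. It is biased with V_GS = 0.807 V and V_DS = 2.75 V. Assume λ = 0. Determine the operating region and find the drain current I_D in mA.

V_GS = 0.807 V < V_t = 1.32 V, so the transistor is in cutoff.

Cutoff; I_D = 0 mA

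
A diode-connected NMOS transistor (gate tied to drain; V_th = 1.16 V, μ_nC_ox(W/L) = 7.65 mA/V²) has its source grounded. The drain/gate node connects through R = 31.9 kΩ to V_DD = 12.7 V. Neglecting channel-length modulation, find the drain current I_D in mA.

With gate tied to drain, V_GS = V_DS ≥ V_GS − V_th, so the device is in saturation.
KCL at the drain: ½ k_n (V_GS − V_th)² = (V_DD − V_GS)/R.
Let x = V_GS − 1.16. Then 122 x² + x − 11.54 = 0, giving x = 0.303 V (positive root), so V_GS = 1.46 V.
I_D = (V_DD − V_GS)/R = (12.7 − 1.46) / 31.9 = 0.352 mA.

I_D = 0.352 mA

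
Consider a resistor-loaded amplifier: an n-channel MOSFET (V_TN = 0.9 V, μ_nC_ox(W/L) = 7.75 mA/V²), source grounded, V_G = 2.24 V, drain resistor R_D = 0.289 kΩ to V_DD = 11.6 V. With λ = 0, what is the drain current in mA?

I_D = 6.96 mA

V_GS = V_G = 2.24 V, so V_ov = 2.24 − 0.9 = 1.34 V.
Assume saturation: I_D = ½ k_n V_ov² = 0.5 × 7.75 × 1.34² = 6.96 mA, giving V_DS = V_DD − I_D R_D = 11.6 − 6.96 × 0.289 = 9.59 V.
V_DS = 9.59 V ≥ V_ov = 1.34 V, confirming saturation.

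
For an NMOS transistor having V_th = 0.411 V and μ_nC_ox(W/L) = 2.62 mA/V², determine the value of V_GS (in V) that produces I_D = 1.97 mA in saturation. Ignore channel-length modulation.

In saturation I_D = ½ k_n (V_GS − V_th)², so V_GS − V_th = √(2 I_D / k_n) = √(2 × 1.97 / 2.62) = 1.23 V.
V_GS = 0.411 + 1.23 = 1.64 V.

V_GS = 1.64 V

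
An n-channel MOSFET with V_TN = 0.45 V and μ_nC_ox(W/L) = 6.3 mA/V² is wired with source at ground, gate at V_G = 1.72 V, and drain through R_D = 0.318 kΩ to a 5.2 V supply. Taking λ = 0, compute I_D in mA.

V_GS = V_G = 1.72 V, so V_ov = 1.72 − 0.45 = 1.27 V.
Assume saturation: I_D = ½ k_n V_ov² = 0.5 × 6.3 × 1.27² = 5.08 mA, giving V_DS = V_DD − I_D R_D = 5.2 − 5.08 × 0.318 = 3.58 V.
V_DS = 3.58 V ≥ V_ov = 1.27 V, confirming saturation.

I_D = 5.08 mA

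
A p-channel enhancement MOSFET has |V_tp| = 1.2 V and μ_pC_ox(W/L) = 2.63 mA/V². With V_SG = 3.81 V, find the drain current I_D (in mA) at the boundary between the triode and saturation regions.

I_D = 8.96 mA

At the boundary V_SD = V_ov = V_SG − |V_tp| = 3.81 − 1.2 = 2.61 V.
I_D = ½ k_p V_ov² = 0.5 × 2.63 × 2.61² = 8.96 mA.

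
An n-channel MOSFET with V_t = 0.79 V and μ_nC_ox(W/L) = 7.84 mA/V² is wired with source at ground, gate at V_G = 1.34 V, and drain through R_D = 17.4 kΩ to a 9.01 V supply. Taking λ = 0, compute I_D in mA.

I_D = 0.510 mA

V_GS = V_G = 1.34 V, so V_ov = 1.34 − 0.79 = 0.55 V.
Assume saturation: I_D = ½ k_n V_ov² = 0.5 × 7.84 × 0.55² = 1.19 mA, giving V_DS = V_DD − I_D R_D = 9.01 − 1.19 × 17.4 = -11.6 V.
But -11.6 V < V_ov = 0.55 V, so the device is actually in triode.
In triode I_D = k_n[V_ov V_DS − ½ V_DS²] and I_D = (V_DD − V_DS)/R_D. Equating: 68.2 V_DS² − 76.03 V_DS + 9.01 = 0, giving V_DS = 0.135 V (the root below V_ov).
I_D = (9.01 − 0.135) / 17.4 = 0.51 mA.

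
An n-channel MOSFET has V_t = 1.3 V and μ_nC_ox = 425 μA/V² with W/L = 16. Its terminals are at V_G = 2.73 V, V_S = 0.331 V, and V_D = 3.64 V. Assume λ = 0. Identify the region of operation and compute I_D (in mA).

Saturation; I_D = 4.11 mA

V_GS = V_G − V_S = 2.73 − 0.331 = 2.4 V; V_DS = V_D − V_S = 3.64 − 0.331 = 3.31 V.
k_n = μ_nC_ox · (W/L) = 6.8 mA/V².
V_ov = V_GS − V_t = 2.4 − 1.3 = 1.1 V.
Since V_DS = 3.31 V ≥ V_ov = 1.1 V, the device is in saturation.
I_D = ½ k_n V_ov² = 0.5 × 6.8 × 1.1² = 4.11 mA.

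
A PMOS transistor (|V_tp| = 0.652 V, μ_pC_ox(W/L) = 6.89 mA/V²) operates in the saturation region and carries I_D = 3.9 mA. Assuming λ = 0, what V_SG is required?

V_SG = 1.72 V

In saturation I_D = ½ k_p (V_SG − |V_tp|)², so V_SG − |V_tp| = √(2 I_D / k_p) = √(2 × 3.9 / 6.89) = 1.06 V.
V_SG = 0.652 + 1.06 = 1.72 V.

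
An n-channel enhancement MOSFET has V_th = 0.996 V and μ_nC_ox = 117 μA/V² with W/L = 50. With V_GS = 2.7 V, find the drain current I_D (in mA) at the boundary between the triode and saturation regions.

I_D = 8.49 mA

At the boundary V_DS = V_ov = V_GS − V_th = 2.7 − 0.996 = 1.7 V.
k_n = μ_nC_ox · (W/L) = 5.85 mA/V².
I_D = ½ k_n V_ov² = 0.5 × 5.85 × 1.7² = 8.49 mA.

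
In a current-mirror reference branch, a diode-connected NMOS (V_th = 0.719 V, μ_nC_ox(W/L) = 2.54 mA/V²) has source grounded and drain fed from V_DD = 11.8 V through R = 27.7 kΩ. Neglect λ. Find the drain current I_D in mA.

With gate tied to drain, V_GS = V_DS ≥ V_GS − V_th, so the device is in saturation.
KCL at the drain: ½ k_n (V_GS − V_th)² = (V_DD − V_GS)/R.
Let x = V_GS − 0.719. Then 35.2 x² + x − 11.08 = 0, giving x = 0.547 V (positive root), so V_GS = 1.27 V.
I_D = (V_DD − V_GS)/R = (11.8 − 1.27) / 27.7 = 0.38 mA.

I_D = 0.380 mA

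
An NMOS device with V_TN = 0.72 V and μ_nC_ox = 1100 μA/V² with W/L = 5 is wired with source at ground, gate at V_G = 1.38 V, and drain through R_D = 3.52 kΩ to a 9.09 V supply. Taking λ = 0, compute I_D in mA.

I_D = 1.20 mA

V_GS = V_G = 1.38 V, so V_ov = 1.38 − 0.72 = 0.66 V.
k_n = μ_nC_ox · (W/L) = 5.5 mA/V².
Assume saturation: I_D = ½ k_n V_ov² = 0.5 × 5.5 × 0.66² = 1.2 mA, giving V_DS = V_DD − I_D R_D = 9.09 − 1.2 × 3.52 = 4.87 V.
V_DS = 4.87 V ≥ V_ov = 0.66 V, confirming saturation.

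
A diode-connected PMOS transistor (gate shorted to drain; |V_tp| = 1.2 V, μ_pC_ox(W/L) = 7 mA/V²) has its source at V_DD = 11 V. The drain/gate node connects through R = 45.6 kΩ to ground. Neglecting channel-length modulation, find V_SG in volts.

V_SG = 1.44 V

With gate tied to drain, V_SG = V_SD ≥ V_SG − |V_tp|, so the device is in saturation.
KCL at the drain: ½ k_p (V_SG − |V_tp|)² = (V_DD − V_SG)/R.
Let x = V_SG − 1.2. Then 160 x² + x − 9.8 = 0, giving x = 0.245 V (positive root), so V_SG = 1.44 V.
I_D = (V_DD − V_SG)/R = (11 − 1.44) / 45.6 = 0.21 mA.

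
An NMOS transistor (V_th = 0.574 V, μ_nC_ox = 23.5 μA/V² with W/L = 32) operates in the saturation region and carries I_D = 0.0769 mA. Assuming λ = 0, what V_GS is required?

k_n = μ_nC_ox · (W/L) = 0.752 mA/V².
In saturation I_D = ½ k_n (V_GS − V_th)², so V_GS − V_th = √(2 I_D / k_n) = √(2 × 0.0769 / 0.752) = 0.452 V.
V_GS = 0.574 + 0.452 = 1.03 V.

V_GS = 1.03 V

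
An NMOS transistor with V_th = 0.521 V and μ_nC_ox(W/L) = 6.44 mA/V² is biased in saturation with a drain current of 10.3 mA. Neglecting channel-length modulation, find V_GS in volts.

V_GS = 2.31 V

In saturation I_D = ½ k_n (V_GS − V_th)², so V_GS − V_th = √(2 I_D / k_n) = √(2 × 10.3 / 6.44) = 1.79 V.
V_GS = 0.521 + 1.79 = 2.31 V.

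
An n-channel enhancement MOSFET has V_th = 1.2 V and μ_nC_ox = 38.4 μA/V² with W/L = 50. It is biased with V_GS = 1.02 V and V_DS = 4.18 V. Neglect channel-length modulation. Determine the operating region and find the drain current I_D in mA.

Cutoff; I_D = 0 mA

V_GS = 1.02 V < V_th = 1.2 V, so the transistor is in cutoff.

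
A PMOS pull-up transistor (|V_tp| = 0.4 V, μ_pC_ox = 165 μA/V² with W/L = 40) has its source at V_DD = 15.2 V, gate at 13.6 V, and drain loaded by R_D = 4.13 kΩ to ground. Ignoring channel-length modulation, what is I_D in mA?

I_D = 3.54 mA

V_SG = V_DD − V_G = 15.2 − 13.6 = 1.6 V, so V_ov = 1.6 − 0.4 = 1.2 V.
k_p = μ_pC_ox · (W/L) = 6.6 mA/V².
Assume saturation: I_D = ½ k_p V_ov² = 0.5 × 6.6 × 1.2² = 4.75 mA, giving V_SD = V_DD − I_D R_D = 15.2 − 4.75 × 4.13 = -4.43 V.
But -4.43 V < V_ov = 1.2 V, so the device is actually in triode.
In triode I_D = k_p[V_ov V_SD − ½ V_SD²] and I_D = (V_DD − V_SD)/R_D. Equating: 13.6 V_SD² − 33.71 V_SD + 15.2 = 0, giving V_SD = 0.593 V (the root below V_ov).
I_D = (15.2 − 0.593) / 4.13 = 3.54 mA.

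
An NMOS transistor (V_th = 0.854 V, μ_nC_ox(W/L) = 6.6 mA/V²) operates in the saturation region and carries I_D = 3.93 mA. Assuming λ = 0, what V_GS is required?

V_GS = 1.95 V

In saturation I_D = ½ k_n (V_GS − V_th)², so V_GS − V_th = √(2 I_D / k_n) = √(2 × 3.93 / 6.6) = 1.09 V.
V_GS = 0.854 + 1.09 = 1.95 V.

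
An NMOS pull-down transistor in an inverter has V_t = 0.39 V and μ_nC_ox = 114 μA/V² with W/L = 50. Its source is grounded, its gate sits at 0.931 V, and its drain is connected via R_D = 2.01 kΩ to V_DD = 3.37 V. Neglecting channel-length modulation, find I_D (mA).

V_GS = V_G = 0.931 V, so V_ov = 0.931 − 0.39 = 0.541 V.
k_n = μ_nC_ox · (W/L) = 5.7 mA/V².
Assume saturation: I_D = ½ k_n V_ov² = 0.5 × 5.7 × 0.541² = 0.834 mA, giving V_DS = V_DD − I_D R_D = 3.37 − 0.834 × 2.01 = 1.69 V.
V_DS = 1.69 V ≥ V_ov = 0.541 V, confirming saturation.

I_D = 0.834 mA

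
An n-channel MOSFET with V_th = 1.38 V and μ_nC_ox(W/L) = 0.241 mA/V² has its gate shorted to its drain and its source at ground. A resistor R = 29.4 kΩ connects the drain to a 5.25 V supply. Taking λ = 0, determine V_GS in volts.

With gate tied to drain, V_GS = V_DS ≥ V_GS − V_th, so the device is in saturation.
KCL at the drain: ½ k_n (V_GS − V_th)² = (V_DD − V_GS)/R.
Let x = V_GS − 1.38. Then 3.54 x² + x − 3.87 = 0, giving x = 0.914 V (positive root), so V_GS = 2.29 V.
I_D = (V_DD − V_GS)/R = (5.25 − 2.29) / 29.4 = 0.101 mA.

V_GS = 2.29 V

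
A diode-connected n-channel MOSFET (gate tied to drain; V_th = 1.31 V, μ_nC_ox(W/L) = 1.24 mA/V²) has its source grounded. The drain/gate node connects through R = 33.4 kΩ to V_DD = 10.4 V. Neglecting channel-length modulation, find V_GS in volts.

V_GS = 1.95 V

With gate tied to drain, V_GS = V_DS ≥ V_GS − V_th, so the device is in saturation.
KCL at the drain: ½ k_n (V_GS − V_th)² = (V_DD − V_GS)/R.
Let x = V_GS − 1.31. Then 20.7 x² + x − 9.09 = 0, giving x = 0.639 V (positive root), so V_GS = 1.95 V.
I_D = (V_DD − V_GS)/R = (10.4 − 1.95) / 33.4 = 0.253 mA.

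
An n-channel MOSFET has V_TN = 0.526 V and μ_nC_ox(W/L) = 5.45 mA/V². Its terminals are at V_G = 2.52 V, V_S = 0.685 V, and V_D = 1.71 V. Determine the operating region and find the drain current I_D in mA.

V_GS = V_G − V_S = 2.52 − 0.685 = 1.83 V; V_DS = V_D − V_S = 1.71 − 0.685 = 1.02 V.
V_ov = V_GS − V_TN = 1.83 − 0.526 = 1.31 V.
Since V_DS = 1.02 V < V_ov = 1.31 V, the device is in the triode region.
I_D = k_n [V_ov · V_DS − ½ V_DS²] = 5.45 × [1.31 × 1.02 − 0.5 × 1.02²] = 4.45 mA.

Triode; I_D = 4.45 mA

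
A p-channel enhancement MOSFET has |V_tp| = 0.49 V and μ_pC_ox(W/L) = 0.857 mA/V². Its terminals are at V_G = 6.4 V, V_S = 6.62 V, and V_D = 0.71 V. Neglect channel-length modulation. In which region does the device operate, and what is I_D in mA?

V_SG = V_S − V_G = 6.62 − 6.4 = 0.22 V; V_SD = V_S − V_D = 6.62 − 0.71 = 5.91 V.
V_SG = 0.22 V < |V_tp| = 0.49 V, so the transistor is in cutoff.

Cutoff; I_D = 0 mA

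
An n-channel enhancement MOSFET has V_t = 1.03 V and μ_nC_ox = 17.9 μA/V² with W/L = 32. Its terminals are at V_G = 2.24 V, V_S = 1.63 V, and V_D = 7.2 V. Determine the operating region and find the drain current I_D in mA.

V_GS = V_G − V_S = 2.24 − 1.63 = 0.61 V; V_DS = V_D − V_S = 7.2 − 1.63 = 5.57 V.
V_GS = 0.61 V < V_t = 1.03 V, so the transistor is in cutoff.

Cutoff; I_D = 0 mA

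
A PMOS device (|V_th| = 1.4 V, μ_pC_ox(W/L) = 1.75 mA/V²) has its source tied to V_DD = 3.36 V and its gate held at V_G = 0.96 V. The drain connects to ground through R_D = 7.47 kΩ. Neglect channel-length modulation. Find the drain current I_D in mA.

V_SG = V_DD − V_G = 3.36 − 0.96 = 2.4 V, so V_ov = 2.4 − 1.4 = 1 V.
Assume saturation: I_D = ½ k_p V_ov² = 0.5 × 1.75 × 1² = 0.875 mA, giving V_SD = V_DD − I_D R_D = 3.36 − 0.875 × 7.47 = -3.18 V.
But -3.18 V < V_ov = 1 V, so the device is actually in triode.
In triode I_D = k_p[V_ov V_SD − ½ V_SD²] and I_D = (V_DD − V_SD)/R_D. Equating: 6.54 V_SD² − 14.07 V_SD + 3.36 = 0, giving V_SD = 0.274 V (the root below V_ov).
I_D = (3.36 − 0.274) / 7.47 = 0.413 mA.

I_D = 0.413 mA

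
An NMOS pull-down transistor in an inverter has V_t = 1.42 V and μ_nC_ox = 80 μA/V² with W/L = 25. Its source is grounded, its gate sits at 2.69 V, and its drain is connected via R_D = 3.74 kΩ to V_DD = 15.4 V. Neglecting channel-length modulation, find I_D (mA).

V_GS = V_G = 2.69 V, so V_ov = 2.69 − 1.42 = 1.27 V.
k_n = μ_nC_ox · (W/L) = 2 mA/V².
Assume saturation: I_D = ½ k_n V_ov² = 0.5 × 2 × 1.27² = 1.61 mA, giving V_DS = V_DD − I_D R_D = 15.4 − 1.61 × 3.74 = 9.37 V.
V_DS = 9.37 V ≥ V_ov = 1.27 V, confirming saturation.

I_D = 1.61 mA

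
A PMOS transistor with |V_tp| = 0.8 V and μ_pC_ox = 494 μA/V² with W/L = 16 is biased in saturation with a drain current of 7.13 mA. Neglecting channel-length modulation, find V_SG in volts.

V_SG = 2.14 V

k_p = μ_pC_ox · (W/L) = 7.904 mA/V².
In saturation I_D = ½ k_p (V_SG − |V_tp|)², so V_SG − |V_tp| = √(2 I_D / k_p) = √(2 × 7.13 / 7.904) = 1.34 V.
V_SG = 0.8 + 1.34 = 2.14 V.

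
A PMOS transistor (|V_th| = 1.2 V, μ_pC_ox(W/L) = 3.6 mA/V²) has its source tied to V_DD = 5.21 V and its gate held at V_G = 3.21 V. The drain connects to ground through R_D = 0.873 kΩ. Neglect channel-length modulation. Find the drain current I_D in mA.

V_SG = V_DD − V_G = 5.21 − 3.21 = 2 V, so V_ov = 2 − 1.2 = 0.8 V.
Assume saturation: I_D = ½ k_p V_ov² = 0.5 × 3.6 × 0.8² = 1.15 mA, giving V_SD = V_DD − I_D R_D = 5.21 − 1.15 × 0.873 = 4.2 V.
V_SD = 4.2 V ≥ V_ov = 0.8 V, confirming saturation.

I_D = 1.15 mA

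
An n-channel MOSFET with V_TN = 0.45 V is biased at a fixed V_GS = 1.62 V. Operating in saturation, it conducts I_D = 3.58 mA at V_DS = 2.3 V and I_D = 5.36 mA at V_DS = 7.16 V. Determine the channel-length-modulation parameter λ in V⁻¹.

With V_GS fixed, I_D ∝ (1 + λ V_DS) in saturation, so I_D2/I_D1 = (1 + λ V_DS2)/(1 + λ V_DS1).
5.36/3.58 = 1.497 = (1 + 7.16 λ)/(1 + 2.3 λ).
Solving: λ (I_D1 V_DS2 − I_D2 V_DS1) = I_D2 − I_D1, so λ = (5.36 − 3.58) / (3.58 × 7.16 − 5.36 × 2.3) = 1.78 / 13.3 = 0.134 V⁻¹.

λ = 0.134 V⁻¹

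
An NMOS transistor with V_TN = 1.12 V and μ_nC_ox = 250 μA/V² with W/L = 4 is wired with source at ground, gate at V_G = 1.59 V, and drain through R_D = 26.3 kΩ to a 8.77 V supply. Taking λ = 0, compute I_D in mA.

I_D = 0.110 mA

V_GS = V_G = 1.59 V, so V_ov = 1.59 − 1.12 = 0.47 V.
k_n = μ_nC_ox · (W/L) = 1 mA/V².
Assume saturation: I_D = ½ k_n V_ov² = 0.5 × 1 × 0.47² = 0.11 mA, giving V_DS = V_DD − I_D R_D = 8.77 − 0.11 × 26.3 = 5.87 V.
V_DS = 5.87 V ≥ V_ov = 0.47 V, confirming saturation.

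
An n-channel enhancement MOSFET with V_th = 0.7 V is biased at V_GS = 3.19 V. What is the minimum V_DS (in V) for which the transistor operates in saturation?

V_DS,sat = 2.49 V

The boundary between triode and saturation is V_DS = V_GS − V_th = V_ov.
V_ov = 3.19 − 0.7 = 2.49 V.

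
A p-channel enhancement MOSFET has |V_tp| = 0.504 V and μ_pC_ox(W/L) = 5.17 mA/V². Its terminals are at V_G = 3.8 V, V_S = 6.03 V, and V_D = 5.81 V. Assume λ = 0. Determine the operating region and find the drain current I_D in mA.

Triode; I_D = 1.84 mA

V_SG = V_S − V_G = 6.03 − 3.8 = 2.23 V; V_SD = V_S − V_D = 6.03 − 5.81 = 0.22 V.
V_ov = V_SG − |V_tp| = 2.23 − 0.504 = 1.73 V.
Since V_SD = 0.22 V < V_ov = 1.73 V, the device is in the triode region.
I_D = k_p [V_ov · V_SD − ½ V_SD²] = 5.17 × [1.73 × 0.22 − 0.5 × 0.22²] = 1.84 mA.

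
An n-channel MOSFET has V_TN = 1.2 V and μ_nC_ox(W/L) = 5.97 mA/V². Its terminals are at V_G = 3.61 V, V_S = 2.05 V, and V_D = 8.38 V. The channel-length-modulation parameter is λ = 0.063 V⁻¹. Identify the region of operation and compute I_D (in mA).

Saturation; I_D = 0.541 mA

V_GS = V_G − V_S = 3.61 − 2.05 = 1.56 V; V_DS = V_D − V_S = 8.38 − 2.05 = 6.33 V.
V_ov = V_GS − V_TN = 1.56 − 1.2 = 0.36 V.
Since V_DS = 6.33 V ≥ V_ov = 0.36 V, the device is in saturation.
I_D = ½ k_n V_ov² (1 + λ V_DS) = 0.5 × 5.97 × 0.36² × (1 + 0.063 × 6.33) = 0.541 mA.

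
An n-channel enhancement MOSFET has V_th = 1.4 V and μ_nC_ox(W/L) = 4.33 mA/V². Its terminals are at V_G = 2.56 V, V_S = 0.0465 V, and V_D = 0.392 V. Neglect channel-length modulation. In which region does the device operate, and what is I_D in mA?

Triode; I_D = 1.41 mA

V_GS = V_G − V_S = 2.56 − 0.0465 = 2.51 V; V_DS = V_D − V_S = 0.392 − 0.0465 = 0.346 V.
V_ov = V_GS − V_th = 2.51 − 1.4 = 1.11 V.
Since V_DS = 0.346 V < V_ov = 1.11 V, the device is in the triode region.
I_D = k_n [V_ov · V_DS − ½ V_DS²] = 4.33 × [1.11 × 0.346 − 0.5 × 0.346²] = 1.41 mA.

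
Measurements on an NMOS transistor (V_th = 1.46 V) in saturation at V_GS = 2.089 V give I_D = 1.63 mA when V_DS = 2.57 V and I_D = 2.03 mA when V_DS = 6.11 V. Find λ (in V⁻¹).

λ = 0.0843 V⁻¹

With V_GS fixed, I_D ∝ (1 + λ V_DS) in saturation, so I_D2/I_D1 = (1 + λ V_DS2)/(1 + λ V_DS1).
2.03/1.63 = 1.245 = (1 + 6.11 λ)/(1 + 2.57 λ).
Solving: λ (I_D1 V_DS2 − I_D2 V_DS1) = I_D2 − I_D1, so λ = (2.03 − 1.63) / (1.63 × 6.11 − 2.03 × 2.57) = 0.4 / 4.74 = 0.0843 V⁻¹.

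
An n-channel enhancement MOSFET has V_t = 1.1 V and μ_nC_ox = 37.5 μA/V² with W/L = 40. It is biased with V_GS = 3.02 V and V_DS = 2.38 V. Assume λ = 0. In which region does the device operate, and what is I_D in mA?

Saturation; I_D = 2.76 mA

k_n = μ_nC_ox · (W/L) = 1.5 mA/V².
V_ov = V_GS − V_t = 3.02 − 1.1 = 1.92 V.
Since V_DS = 2.38 V ≥ V_ov = 1.92 V, the device is in saturation.
I_D = ½ k_n V_ov² = 0.5 × 1.5 × 1.92² = 2.76 mA.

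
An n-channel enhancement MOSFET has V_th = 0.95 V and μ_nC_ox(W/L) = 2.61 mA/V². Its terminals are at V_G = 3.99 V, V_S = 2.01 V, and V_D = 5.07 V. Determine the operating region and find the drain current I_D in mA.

Saturation; I_D = 1.38 mA

V_GS = V_G − V_S = 3.99 − 2.01 = 1.98 V; V_DS = V_D − V_S = 5.07 − 2.01 = 3.06 V.
V_ov = V_GS − V_th = 1.98 − 0.95 = 1.03 V.
Since V_DS = 3.06 V ≥ V_ov = 1.03 V, the device is in saturation.
I_D = ½ k_n V_ov² = 0.5 × 2.61 × 1.03² = 1.38 mA.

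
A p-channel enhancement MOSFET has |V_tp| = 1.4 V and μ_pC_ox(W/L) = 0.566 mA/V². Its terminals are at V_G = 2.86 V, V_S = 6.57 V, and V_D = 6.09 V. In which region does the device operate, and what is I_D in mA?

Triode; I_D = 0.562 mA

V_SG = V_S − V_G = 6.57 − 2.86 = 3.71 V; V_SD = V_S − V_D = 6.57 − 6.09 = 0.48 V.
V_ov = V_SG − |V_tp| = 3.71 − 1.4 = 2.31 V.
Since V_SD = 0.48 V < V_ov = 2.31 V, the device is in the triode region.
I_D = k_p [V_ov · V_SD − ½ V_SD²] = 0.566 × [2.31 × 0.48 − 0.5 × 0.48²] = 0.562 mA.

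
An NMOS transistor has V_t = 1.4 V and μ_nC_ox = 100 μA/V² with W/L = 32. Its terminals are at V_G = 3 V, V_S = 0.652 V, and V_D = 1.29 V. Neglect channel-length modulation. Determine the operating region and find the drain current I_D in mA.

Triode; I_D = 1.28 mA

V_GS = V_G − V_S = 3 − 0.652 = 2.35 V; V_DS = V_D − V_S = 1.29 − 0.652 = 0.638 V.
k_n = μ_nC_ox · (W/L) = 3.2 mA/V².
V_ov = V_GS − V_t = 2.35 − 1.4 = 0.948 V.
Since V_DS = 0.638 V < V_ov = 0.948 V, the device is in the triode region.
I_D = k_n [V_ov · V_DS − ½ V_DS²] = 3.2 × [0.948 × 0.638 − 0.5 × 0.638²] = 1.28 mA.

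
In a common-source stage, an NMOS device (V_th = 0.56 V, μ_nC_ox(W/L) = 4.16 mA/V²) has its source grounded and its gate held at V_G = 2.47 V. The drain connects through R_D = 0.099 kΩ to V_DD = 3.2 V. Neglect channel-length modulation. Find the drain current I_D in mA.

I_D = 7.59 mA

V_GS = V_G = 2.47 V, so V_ov = 2.47 − 0.56 = 1.91 V.
Assume saturation: I_D = ½ k_n V_ov² = 0.5 × 4.16 × 1.91² = 7.59 mA, giving V_DS = V_DD − I_D R_D = 3.2 − 7.59 × 0.099 = 2.45 V.
V_DS = 2.45 V ≥ V_ov = 1.91 V, confirming saturation.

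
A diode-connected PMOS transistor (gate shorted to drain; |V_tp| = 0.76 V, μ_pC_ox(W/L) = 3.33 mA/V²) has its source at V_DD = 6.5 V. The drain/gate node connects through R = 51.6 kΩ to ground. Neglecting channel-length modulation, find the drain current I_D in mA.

I_D = 0.106 mA

With gate tied to drain, V_SG = V_SD ≥ V_SG − |V_tp|, so the device is in saturation.
KCL at the drain: ½ k_p (V_SG − |V_tp|)² = (V_DD − V_SG)/R.
Let x = V_SG − 0.76. Then 85.9 x² + x − 5.74 = 0, giving x = 0.253 V (positive root), so V_SG = 1.01 V.
I_D = (V_DD − V_SG)/R = (6.5 − 1.01) / 51.6 = 0.106 mA.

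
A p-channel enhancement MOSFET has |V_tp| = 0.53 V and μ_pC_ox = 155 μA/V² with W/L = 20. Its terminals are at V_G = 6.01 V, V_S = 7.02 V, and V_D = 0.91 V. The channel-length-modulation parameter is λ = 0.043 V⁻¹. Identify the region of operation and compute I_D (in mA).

Saturation; I_D = 0.451 mA

V_SG = V_S − V_G = 7.02 − 6.01 = 1.01 V; V_SD = V_S − V_D = 7.02 − 0.91 = 6.11 V.
k_p = μ_pC_ox · (W/L) = 3.1 mA/V².
V_ov = V_SG − |V_tp| = 1.01 − 0.53 = 0.48 V.
Since V_SD = 6.11 V ≥ V_ov = 0.48 V, the device is in saturation.
I_D = ½ k_p V_ov² (1 + λ V_SD) = 0.5 × 3.1 × 0.48² × (1 + 0.043 × 6.11) = 0.451 mA.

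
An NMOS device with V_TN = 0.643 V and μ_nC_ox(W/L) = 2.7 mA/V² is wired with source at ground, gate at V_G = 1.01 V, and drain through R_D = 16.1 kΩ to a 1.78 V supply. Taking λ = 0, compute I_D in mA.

V_GS = V_G = 1.01 V, so V_ov = 1.01 − 0.643 = 0.367 V.
Assume saturation: I_D = ½ k_n V_ov² = 0.5 × 2.7 × 0.367² = 0.182 mA, giving V_DS = V_DD − I_D R_D = 1.78 − 0.182 × 16.1 = -1.15 V.
But -1.15 V < V_ov = 0.367 V, so the device is actually in triode.
In triode I_D = k_n[V_ov V_DS − ½ V_DS²] and I_D = (V_DD − V_DS)/R_D. Equating: 21.7 V_DS² − 16.95 V_DS + 1.78 = 0, giving V_DS = 0.125 V (the root below V_ov).
I_D = (1.78 − 0.125) / 16.1 = 0.103 mA.

I_D = 0.103 mA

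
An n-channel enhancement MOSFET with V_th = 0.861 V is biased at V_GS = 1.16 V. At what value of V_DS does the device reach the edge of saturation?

V_DS,sat = 0.299 V

The boundary between triode and saturation is V_DS = V_GS − V_th = V_ov.
V_ov = 1.16 − 0.861 = 0.299 V.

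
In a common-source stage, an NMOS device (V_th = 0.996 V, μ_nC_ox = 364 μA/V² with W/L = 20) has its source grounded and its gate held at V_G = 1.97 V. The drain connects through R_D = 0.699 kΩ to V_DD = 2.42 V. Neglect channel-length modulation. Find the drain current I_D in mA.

I_D = 2.71 mA

V_GS = V_G = 1.97 V, so V_ov = 1.97 − 0.996 = 0.974 V.
k_n = μ_nC_ox · (W/L) = 7.28 mA/V².
Assume saturation: I_D = ½ k_n V_ov² = 0.5 × 7.28 × 0.974² = 3.45 mA, giving V_DS = V_DD − I_D R_D = 2.42 − 3.45 × 0.699 = 0.00623 V.
But 0.00623 V < V_ov = 0.974 V, so the device is actually in triode.
In triode I_D = k_n[V_ov V_DS − ½ V_DS²] and I_D = (V_DD − V_DS)/R_D. Equating: 2.54 V_DS² − 5.956 V_DS + 2.42 = 0, giving V_DS = 0.523 V (the root below V_ov).
I_D = (2.42 − 0.523) / 0.699 = 2.71 mA.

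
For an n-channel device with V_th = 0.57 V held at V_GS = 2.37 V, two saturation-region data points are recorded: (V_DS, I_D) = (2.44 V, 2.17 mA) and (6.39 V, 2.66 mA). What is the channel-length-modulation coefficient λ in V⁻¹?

With V_GS fixed, I_D ∝ (1 + λ V_DS) in saturation, so I_D2/I_D1 = (1 + λ V_DS2)/(1 + λ V_DS1).
2.66/2.17 = 1.226 = (1 + 6.39 λ)/(1 + 2.44 λ).
Solving: λ (I_D1 V_DS2 − I_D2 V_DS1) = I_D2 − I_D1, so λ = (2.66 − 2.17) / (2.17 × 6.39 − 2.66 × 2.44) = 0.49 / 7.38 = 0.0664 V⁻¹.

λ = 0.0664 V⁻¹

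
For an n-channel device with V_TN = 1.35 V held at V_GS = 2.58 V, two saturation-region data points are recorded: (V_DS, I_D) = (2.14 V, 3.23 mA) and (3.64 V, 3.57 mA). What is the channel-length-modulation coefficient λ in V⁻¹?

With V_GS fixed, I_D ∝ (1 + λ V_DS) in saturation, so I_D2/I_D1 = (1 + λ V_DS2)/(1 + λ V_DS1).
3.57/3.23 = 1.105 = (1 + 3.64 λ)/(1 + 2.14 λ).
Solving: λ (I_D1 V_DS2 − I_D2 V_DS1) = I_D2 − I_D1, so λ = (3.57 − 3.23) / (3.23 × 3.64 − 3.57 × 2.14) = 0.34 / 4.12 = 0.0826 V⁻¹.

λ = 0.0826 V⁻¹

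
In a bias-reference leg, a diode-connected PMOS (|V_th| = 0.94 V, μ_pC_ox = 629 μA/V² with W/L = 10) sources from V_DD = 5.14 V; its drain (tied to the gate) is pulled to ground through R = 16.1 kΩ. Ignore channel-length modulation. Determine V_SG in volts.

With gate tied to drain, V_SG = V_SD ≥ V_SG − |V_th|, so the device is in saturation.
k_p = μ_pC_ox · (W/L) = 6.29 mA/V².
KCL at the drain: ½ k_p (V_SG − |V_th|)² = (V_DD − V_SG)/R.
Let x = V_SG − 0.94. Then 50.6 x² + x − 4.2 = 0, giving x = 0.278 V (positive root), so V_SG = 1.22 V.
I_D = (V_DD − V_SG)/R = (5.14 − 1.22) / 16.1 = 0.244 mA.

V_SG = 1.22 V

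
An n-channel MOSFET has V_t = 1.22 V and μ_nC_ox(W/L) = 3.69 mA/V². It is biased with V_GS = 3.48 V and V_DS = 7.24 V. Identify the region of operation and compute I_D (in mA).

Saturation; I_D = 9.42 mA

V_ov = V_GS − V_t = 3.48 − 1.22 = 2.26 V.
Since V_DS = 7.24 V ≥ V_ov = 2.26 V, the device is in saturation.
I_D = ½ k_n V_ov² = 0.5 × 3.69 × 2.26² = 9.42 mA.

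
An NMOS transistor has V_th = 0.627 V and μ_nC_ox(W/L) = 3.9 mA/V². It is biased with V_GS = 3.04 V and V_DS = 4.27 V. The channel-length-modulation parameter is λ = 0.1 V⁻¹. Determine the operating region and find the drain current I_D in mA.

Saturation; I_D = 16.2 mA

V_ov = V_GS − V_th = 3.04 − 0.627 = 2.41 V.
Since V_DS = 4.27 V ≥ V_ov = 2.41 V, the device is in saturation.
I_D = ½ k_n V_ov² (1 + λ V_DS) = 0.5 × 3.9 × 2.41² × (1 + 0.1 × 4.27) = 16.2 mA.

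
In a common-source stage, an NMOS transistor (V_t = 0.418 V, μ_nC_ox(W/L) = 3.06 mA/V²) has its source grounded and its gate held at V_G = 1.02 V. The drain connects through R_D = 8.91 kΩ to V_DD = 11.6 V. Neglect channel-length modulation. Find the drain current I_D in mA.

V_GS = V_G = 1.02 V, so V_ov = 1.02 − 0.418 = 0.602 V.
Assume saturation: I_D = ½ k_n V_ov² = 0.5 × 3.06 × 0.602² = 0.554 mA, giving V_DS = V_DD − I_D R_D = 11.6 − 0.554 × 8.91 = 6.66 V.
V_DS = 6.66 V ≥ V_ov = 0.602 V, confirming saturation.

I_D = 0.554 mA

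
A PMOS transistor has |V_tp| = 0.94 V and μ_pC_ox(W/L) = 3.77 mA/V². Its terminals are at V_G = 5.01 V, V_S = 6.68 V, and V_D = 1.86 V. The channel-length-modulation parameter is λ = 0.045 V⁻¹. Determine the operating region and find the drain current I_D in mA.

Saturation; I_D = 1.22 mA

V_SG = V_S − V_G = 6.68 − 5.01 = 1.67 V; V_SD = V_S − V_D = 6.68 − 1.86 = 4.82 V.
V_ov = V_SG − |V_tp| = 1.67 − 0.94 = 0.73 V.
Since V_SD = 4.82 V ≥ V_ov = 0.73 V, the device is in saturation.
I_D = ½ k_p V_ov² (1 + λ V_SD) = 0.5 × 3.77 × 0.73² × (1 + 0.045 × 4.82) = 1.22 mA.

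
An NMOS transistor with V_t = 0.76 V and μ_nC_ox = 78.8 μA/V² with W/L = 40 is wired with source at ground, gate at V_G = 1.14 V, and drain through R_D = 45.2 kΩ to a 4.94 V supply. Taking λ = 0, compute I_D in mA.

V_GS = V_G = 1.14 V, so V_ov = 1.14 − 0.76 = 0.38 V.
k_n = μ_nC_ox · (W/L) = 3.152 mA/V².
Assume saturation: I_D = ½ k_n V_ov² = 0.5 × 3.152 × 0.38² = 0.228 mA, giving V_DS = V_DD − I_D R_D = 4.94 − 0.228 × 45.2 = -5.35 V.
But -5.35 V < V_ov = 0.38 V, so the device is actually in triode.
In triode I_D = k_n[V_ov V_DS − ½ V_DS²] and I_D = (V_DD − V_DS)/R_D. Equating: 71.2 V_DS² − 55.14 V_DS + 4.94 = 0, giving V_DS = 0.103 V (the root below V_ov).
I_D = (4.94 − 0.103) / 45.2 = 0.107 mA.

I_D = 0.107 mA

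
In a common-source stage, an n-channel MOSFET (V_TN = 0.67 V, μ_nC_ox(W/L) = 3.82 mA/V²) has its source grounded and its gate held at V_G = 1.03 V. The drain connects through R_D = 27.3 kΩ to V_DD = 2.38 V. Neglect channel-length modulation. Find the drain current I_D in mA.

V_GS = V_G = 1.03 V, so V_ov = 1.03 − 0.67 = 0.36 V.
Assume saturation: I_D = ½ k_n V_ov² = 0.5 × 3.82 × 0.36² = 0.248 mA, giving V_DS = V_DD − I_D R_D = 2.38 − 0.248 × 27.3 = -4.38 V.
But -4.38 V < V_ov = 0.36 V, so the device is actually in triode.
In triode I_D = k_n[V_ov V_DS − ½ V_DS²] and I_D = (V_DD − V_DS)/R_D. Equating: 52.1 V_DS² − 38.54 V_DS + 2.38 = 0, giving V_DS = 0.068 V (the root below V_ov).
I_D = (2.38 − 0.068) / 27.3 = 0.0847 mA.

I_D = 0.0847 mA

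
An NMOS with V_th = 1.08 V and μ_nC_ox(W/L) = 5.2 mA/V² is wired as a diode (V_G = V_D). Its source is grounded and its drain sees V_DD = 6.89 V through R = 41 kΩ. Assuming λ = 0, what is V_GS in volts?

V_GS = 1.31 V

With gate tied to drain, V_GS = V_DS ≥ V_GS − V_th, so the device is in saturation.
KCL at the drain: ½ k_n (V_GS − V_th)² = (V_DD − V_GS)/R.
Let x = V_GS − 1.08. Then 107 x² + x − 5.81 = 0, giving x = 0.229 V (positive root), so V_GS = 1.31 V.
I_D = (V_DD − V_GS)/R = (6.89 − 1.31) / 41 = 0.136 mA.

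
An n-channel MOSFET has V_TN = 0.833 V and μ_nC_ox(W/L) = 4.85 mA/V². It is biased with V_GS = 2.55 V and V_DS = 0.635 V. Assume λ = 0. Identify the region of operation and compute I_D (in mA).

V_ov = V_GS − V_TN = 2.55 − 0.833 = 1.72 V.
Since V_DS = 0.635 V < V_ov = 1.72 V, the device is in the triode region.
I_D = k_n [V_ov · V_DS − ½ V_DS²] = 4.85 × [1.72 × 0.635 − 0.5 × 0.635²] = 4.31 mA.

Triode; I_D = 4.31 mA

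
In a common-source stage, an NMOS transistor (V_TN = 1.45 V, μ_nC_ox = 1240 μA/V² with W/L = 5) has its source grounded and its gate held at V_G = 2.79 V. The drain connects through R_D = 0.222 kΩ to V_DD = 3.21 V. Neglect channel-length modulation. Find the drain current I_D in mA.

I_D = 5.57 mA

V_GS = V_G = 2.79 V, so V_ov = 2.79 − 1.45 = 1.34 V.
k_n = μ_nC_ox · (W/L) = 6.2 mA/V².
Assume saturation: I_D = ½ k_n V_ov² = 0.5 × 6.2 × 1.34² = 5.57 mA, giving V_DS = V_DD − I_D R_D = 3.21 − 5.57 × 0.222 = 1.97 V.
V_DS = 1.97 V ≥ V_ov = 1.34 V, confirming saturation.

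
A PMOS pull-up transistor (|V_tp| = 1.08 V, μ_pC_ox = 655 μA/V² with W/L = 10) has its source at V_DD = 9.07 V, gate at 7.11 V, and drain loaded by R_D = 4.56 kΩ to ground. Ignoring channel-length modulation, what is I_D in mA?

V_SG = V_DD − V_G = 9.07 − 7.11 = 1.96 V, so V_ov = 1.96 − 1.08 = 0.88 V.
k_p = μ_pC_ox · (W/L) = 6.55 mA/V².
Assume saturation: I_D = ½ k_p V_ov² = 0.5 × 6.55 × 0.88² = 2.54 mA, giving V_SD = V_DD − I_D R_D = 9.07 − 2.54 × 4.56 = -2.49 V.
But -2.49 V < V_ov = 0.88 V, so the device is actually in triode.
In triode I_D = k_p[V_ov V_SD − ½ V_SD²] and I_D = (V_DD − V_SD)/R_D. Equating: 14.9 V_SD² − 27.28 V_SD + 9.07 = 0, giving V_SD = 0.437 V (the root below V_ov).
I_D = (9.07 − 0.437) / 4.56 = 1.89 mA.

I_D = 1.89 mA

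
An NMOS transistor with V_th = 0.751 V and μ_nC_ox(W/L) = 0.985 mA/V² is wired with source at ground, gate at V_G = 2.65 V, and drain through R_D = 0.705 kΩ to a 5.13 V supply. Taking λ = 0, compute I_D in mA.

I_D = 1.78 mA

V_GS = V_G = 2.65 V, so V_ov = 2.65 − 0.751 = 1.9 V.
Assume saturation: I_D = ½ k_n V_ov² = 0.5 × 0.985 × 1.9² = 1.78 mA, giving V_DS = V_DD − I_D R_D = 5.13 − 1.78 × 0.705 = 3.88 V.
V_DS = 3.88 V ≥ V_ov = 1.9 V, confirming saturation.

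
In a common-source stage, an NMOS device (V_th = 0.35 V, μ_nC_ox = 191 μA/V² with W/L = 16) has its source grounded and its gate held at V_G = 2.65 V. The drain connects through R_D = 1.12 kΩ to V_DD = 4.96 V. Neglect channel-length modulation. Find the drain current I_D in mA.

I_D = 3.86 mA

V_GS = V_G = 2.65 V, so V_ov = 2.65 − 0.35 = 2.3 V.
k_n = μ_nC_ox · (W/L) = 3.056 mA/V².
Assume saturation: I_D = ½ k_n V_ov² = 0.5 × 3.056 × 2.3² = 8.08 mA, giving V_DS = V_DD − I_D R_D = 4.96 − 8.08 × 1.12 = -4.09 V.
But -4.09 V < V_ov = 2.3 V, so the device is actually in triode.
In triode I_D = k_n[V_ov V_DS − ½ V_DS²] and I_D = (V_DD − V_DS)/R_D. Equating: 1.71 V_DS² − 8.872 V_DS + 4.96 = 0, giving V_DS = 0.637 V (the root below V_ov).
I_D = (4.96 − 0.637) / 1.12 = 3.86 mA.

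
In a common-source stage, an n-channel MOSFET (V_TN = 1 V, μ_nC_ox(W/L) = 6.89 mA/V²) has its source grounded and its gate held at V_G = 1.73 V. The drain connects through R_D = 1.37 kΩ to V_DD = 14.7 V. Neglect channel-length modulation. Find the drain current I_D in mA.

V_GS = V_G = 1.73 V, so V_ov = 1.73 − 1 = 0.73 V.
Assume saturation: I_D = ½ k_n V_ov² = 0.5 × 6.89 × 0.73² = 1.84 mA, giving V_DS = V_DD − I_D R_D = 14.7 − 1.84 × 1.37 = 12.2 V.
V_DS = 12.2 V ≥ V_ov = 0.73 V, confirming saturation.

I_D = 1.84 mA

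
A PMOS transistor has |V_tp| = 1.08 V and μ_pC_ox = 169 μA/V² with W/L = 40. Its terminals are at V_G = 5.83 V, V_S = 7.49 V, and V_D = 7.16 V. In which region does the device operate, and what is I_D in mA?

Triode; I_D = 0.926 mA

V_SG = V_S − V_G = 7.49 − 5.83 = 1.66 V; V_SD = V_S − V_D = 7.49 − 7.16 = 0.33 V.
k_p = μ_pC_ox · (W/L) = 6.76 mA/V².
V_ov = V_SG − |V_tp| = 1.66 − 1.08 = 0.58 V.
Since V_SD = 0.33 V < V_ov = 0.58 V, the device is in the triode region.
I_D = k_p [V_ov · V_SD − ½ V_SD²] = 6.76 × [0.58 × 0.33 − 0.5 × 0.33²] = 0.926 mA.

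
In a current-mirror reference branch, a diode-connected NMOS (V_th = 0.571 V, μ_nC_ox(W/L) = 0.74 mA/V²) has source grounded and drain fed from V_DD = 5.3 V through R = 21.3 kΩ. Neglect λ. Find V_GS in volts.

With gate tied to drain, V_GS = V_DS ≥ V_GS − V_th, so the device is in saturation.
KCL at the drain: ½ k_n (V_GS − V_th)² = (V_DD − V_GS)/R.
Let x = V_GS − 0.571. Then 7.88 x² + x − 4.729 = 0, giving x = 0.714 V (positive root), so V_GS = 1.28 V.
I_D = (V_DD − V_GS)/R = (5.3 − 1.28) / 21.3 = 0.189 mA.

V_GS = 1.28 V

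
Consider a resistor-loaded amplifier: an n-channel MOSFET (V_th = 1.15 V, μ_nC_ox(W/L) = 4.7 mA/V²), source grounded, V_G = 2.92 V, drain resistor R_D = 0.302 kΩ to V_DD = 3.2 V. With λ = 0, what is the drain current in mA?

I_D = 6.61 mA

V_GS = V_G = 2.92 V, so V_ov = 2.92 − 1.15 = 1.77 V.
Assume saturation: I_D = ½ k_n V_ov² = 0.5 × 4.7 × 1.77² = 7.36 mA, giving V_DS = V_DD − I_D R_D = 3.2 − 7.36 × 0.302 = 0.977 V.
But 0.977 V < V_ov = 1.77 V, so the device is actually in triode.
In triode I_D = k_n[V_ov V_DS − ½ V_DS²] and I_D = (V_DD − V_DS)/R_D. Equating: 0.71 V_DS² − 3.512 V_DS + 3.2 = 0, giving V_DS = 1.2 V (the root below V_ov).
I_D = (3.2 − 1.2) / 0.302 = 6.61 mA.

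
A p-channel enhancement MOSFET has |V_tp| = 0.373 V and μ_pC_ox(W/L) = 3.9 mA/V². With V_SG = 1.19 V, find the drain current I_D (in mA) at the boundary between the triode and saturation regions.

I_D = 1.30 mA

At the boundary V_SD = V_ov = V_SG − |V_tp| = 1.19 − 0.373 = 0.817 V.
I_D = ½ k_p V_ov² = 0.5 × 3.9 × 0.817² = 1.3 mA.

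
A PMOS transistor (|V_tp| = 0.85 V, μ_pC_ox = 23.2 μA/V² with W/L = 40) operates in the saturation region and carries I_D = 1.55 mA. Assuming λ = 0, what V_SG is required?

k_p = μ_pC_ox · (W/L) = 0.928 mA/V².
In saturation I_D = ½ k_p (V_SG − |V_tp|)², so V_SG − |V_tp| = √(2 I_D / k_p) = √(2 × 1.55 / 0.928) = 1.83 V.
V_SG = 0.85 + 1.83 = 2.68 V.

V_SG = 2.68 V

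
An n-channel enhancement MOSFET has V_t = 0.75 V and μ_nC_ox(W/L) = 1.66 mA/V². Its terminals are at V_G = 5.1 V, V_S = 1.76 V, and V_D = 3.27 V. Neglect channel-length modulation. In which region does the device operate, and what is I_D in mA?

Triode; I_D = 4.60 mA

V_GS = V_G − V_S = 5.1 − 1.76 = 3.34 V; V_DS = V_D − V_S = 3.27 − 1.76 = 1.51 V.
V_ov = V_GS − V_t = 3.34 − 0.75 = 2.59 V.
Since V_DS = 1.51 V < V_ov = 2.59 V, the device is in the triode region.
I_D = k_n [V_ov · V_DS − ½ V_DS²] = 1.66 × [2.59 × 1.51 − 0.5 × 1.51²] = 4.6 mA.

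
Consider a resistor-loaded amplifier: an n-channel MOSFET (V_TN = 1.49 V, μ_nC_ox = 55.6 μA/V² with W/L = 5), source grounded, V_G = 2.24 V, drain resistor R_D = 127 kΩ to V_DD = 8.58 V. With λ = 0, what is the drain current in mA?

I_D = 0.0642 mA

V_GS = V_G = 2.24 V, so V_ov = 2.24 − 1.49 = 0.75 V.
k_n = μ_nC_ox · (W/L) = 0.278 mA/V².
Assume saturation: I_D = ½ k_n V_ov² = 0.5 × 0.278 × 0.75² = 0.0782 mA, giving V_DS = V_DD − I_D R_D = 8.58 − 0.0782 × 127 = -1.35 V.
But -1.35 V < V_ov = 0.75 V, so the device is actually in triode.
In triode I_D = k_n[V_ov V_DS − ½ V_DS²] and I_D = (V_DD − V_DS)/R_D. Equating: 17.7 V_DS² − 27.48 V_DS + 8.58 = 0, giving V_DS = 0.432 V (the root below V_ov).
I_D = (8.58 − 0.432) / 127 = 0.0642 mA.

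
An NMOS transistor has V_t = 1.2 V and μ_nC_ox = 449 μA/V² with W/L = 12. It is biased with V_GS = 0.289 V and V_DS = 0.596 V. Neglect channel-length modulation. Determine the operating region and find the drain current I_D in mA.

V_GS = 0.289 V < V_t = 1.2 V, so the transistor is in cutoff.

Cutoff; I_D = 0 mA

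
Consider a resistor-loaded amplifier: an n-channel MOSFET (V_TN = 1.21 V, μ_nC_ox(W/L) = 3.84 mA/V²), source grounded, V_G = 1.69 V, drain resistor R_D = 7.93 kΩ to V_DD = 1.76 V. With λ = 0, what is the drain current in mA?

I_D = 0.206 mA

V_GS = V_G = 1.69 V, so V_ov = 1.69 − 1.21 = 0.48 V.
Assume saturation: I_D = ½ k_n V_ov² = 0.5 × 3.84 × 0.48² = 0.442 mA, giving V_DS = V_DD − I_D R_D = 1.76 − 0.442 × 7.93 = -1.75 V.
But -1.75 V < V_ov = 0.48 V, so the device is actually in triode.
In triode I_D = k_n[V_ov V_DS − ½ V_DS²] and I_D = (V_DD − V_DS)/R_D. Equating: 15.2 V_DS² − 15.62 V_DS + 1.76 = 0, giving V_DS = 0.129 V (the root below V_ov).
I_D = (1.76 − 0.129) / 7.93 = 0.206 mA.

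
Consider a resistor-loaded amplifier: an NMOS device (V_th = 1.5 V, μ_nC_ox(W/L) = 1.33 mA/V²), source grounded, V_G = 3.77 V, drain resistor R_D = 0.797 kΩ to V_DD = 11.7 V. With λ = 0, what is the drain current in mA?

V_GS = V_G = 3.77 V, so V_ov = 3.77 − 1.5 = 2.27 V.
Assume saturation: I_D = ½ k_n V_ov² = 0.5 × 1.33 × 2.27² = 3.43 mA, giving V_DS = V_DD − I_D R_D = 11.7 − 3.43 × 0.797 = 8.97 V.
V_DS = 8.97 V ≥ V_ov = 2.27 V, confirming saturation.

I_D = 3.43 mA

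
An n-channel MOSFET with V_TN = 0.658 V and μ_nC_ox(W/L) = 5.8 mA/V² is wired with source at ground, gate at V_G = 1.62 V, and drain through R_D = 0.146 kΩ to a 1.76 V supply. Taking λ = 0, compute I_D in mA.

I_D = 2.68 mA

V_GS = V_G = 1.62 V, so V_ov = 1.62 − 0.658 = 0.962 V.
Assume saturation: I_D = ½ k_n V_ov² = 0.5 × 5.8 × 0.962² = 2.68 mA, giving V_DS = V_DD − I_D R_D = 1.76 − 2.68 × 0.146 = 1.37 V.
V_DS = 1.37 V ≥ V_ov = 0.962 V, confirming saturation.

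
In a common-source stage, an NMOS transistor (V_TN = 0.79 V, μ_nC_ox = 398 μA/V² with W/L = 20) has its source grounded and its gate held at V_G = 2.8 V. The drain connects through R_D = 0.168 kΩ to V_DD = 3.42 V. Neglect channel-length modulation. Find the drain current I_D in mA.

I_D = 13.3 mA

V_GS = V_G = 2.8 V, so V_ov = 2.8 − 0.79 = 2.01 V.
k_n = μ_nC_ox · (W/L) = 7.96 mA/V².
Assume saturation: I_D = ½ k_n V_ov² = 0.5 × 7.96 × 2.01² = 16.1 mA, giving V_DS = V_DD − I_D R_D = 3.42 − 16.1 × 0.168 = 0.719 V.
But 0.719 V < V_ov = 2.01 V, so the device is actually in triode.
In triode I_D = k_n[V_ov V_DS − ½ V_DS²] and I_D = (V_DD − V_DS)/R_D. Equating: 0.669 V_DS² − 3.688 V_DS + 3.42 = 0, giving V_DS = 1.18 V (the root below V_ov).
I_D = (3.42 − 1.18) / 0.168 = 13.3 mA.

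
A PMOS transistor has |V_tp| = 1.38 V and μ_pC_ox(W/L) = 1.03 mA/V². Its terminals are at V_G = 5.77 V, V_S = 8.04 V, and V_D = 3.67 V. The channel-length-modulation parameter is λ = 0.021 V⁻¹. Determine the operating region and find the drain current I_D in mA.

V_SG = V_S − V_G = 8.04 − 5.77 = 2.27 V; V_SD = V_S − V_D = 8.04 − 3.67 = 4.37 V.
V_ov = V_SG − |V_tp| = 2.27 − 1.38 = 0.89 V.
Since V_SD = 4.37 V ≥ V_ov = 0.89 V, the device is in saturation.
I_D = ½ k_p V_ov² (1 + λ V_SD) = 0.5 × 1.03 × 0.89² × (1 + 0.021 × 4.37) = 0.445 mA.

Saturation; I_D = 0.445 mA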